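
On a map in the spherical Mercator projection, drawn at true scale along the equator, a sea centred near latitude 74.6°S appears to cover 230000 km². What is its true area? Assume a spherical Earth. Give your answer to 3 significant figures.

For Mercator, h = k = sec φ (a conformal cylindrical projection has a single point scale, 1/cos φ).
Areal scale = k² = sec²φ = 1/cos²(74.6°) = 1/0.2656² = 14.18.
True area = apparent / (areal scale) = 230000 / 14.18 ≈ 16200 km².

16200 km²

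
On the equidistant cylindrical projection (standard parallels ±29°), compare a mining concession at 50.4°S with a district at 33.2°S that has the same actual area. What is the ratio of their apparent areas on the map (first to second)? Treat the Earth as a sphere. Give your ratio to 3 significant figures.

1.31

With standard parallel φ₀ = 29°, the equirectangular projection gives x = Rλ cos φ₀, y = Rφ, so h = 1 and k = cos 29° / cos φ.
Areal scale at 50.4°: h·k = 1.000 × 1.372 = 1.372.
Areal scale at 33.2°: h·k = 1.000 × 1.045 = 1.045.
Ratio = 1.372/1.045 ≈ 1.31.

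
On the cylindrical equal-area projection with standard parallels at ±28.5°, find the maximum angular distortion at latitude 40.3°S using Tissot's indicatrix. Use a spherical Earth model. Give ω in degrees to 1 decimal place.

16.2°

For cylindrical equal-area with standard parallel φ₀, h = cos φ / cos φ₀ and k = cos φ₀ / cos φ, so h·k = 1.
At 40.3°: h = 0.8678, k = 1.152; principal scales a = 1.152, b = 0.8678.
sin(ω/2) = (a − b)/(a + b) = 0.2845/2.020 = 0.1408, so ω = 2 arcsin(0.1408) ≈ 16.2°.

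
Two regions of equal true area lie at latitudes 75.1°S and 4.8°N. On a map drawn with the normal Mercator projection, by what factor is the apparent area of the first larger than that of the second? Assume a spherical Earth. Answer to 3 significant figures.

15.0

On Mercator, area is exaggerated by sec²φ = 1/cos²φ.
At 75.1°: sec²(75.1°) = 1/0.2571² = 15.12.
At 4.8°: sec²(4.8°) = 1/0.9965² = 1.007.
Ratio = 15.12/1.007 = cos²(4.8°)/cos²(75.1°) ≈ 15.0.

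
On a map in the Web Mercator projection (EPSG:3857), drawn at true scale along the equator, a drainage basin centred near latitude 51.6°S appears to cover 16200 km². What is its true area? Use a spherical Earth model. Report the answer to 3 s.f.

6250 km²

For Mercator, h = k = sec φ (a conformal cylindrical projection has a single point scale, 1/cos φ).
Areal scale = k² = sec²φ = 1/cos²(51.6°) = 1/0.6211² = 2.592.
True area = apparent / (areal scale) = 16200 / 2.592 ≈ 6250 km².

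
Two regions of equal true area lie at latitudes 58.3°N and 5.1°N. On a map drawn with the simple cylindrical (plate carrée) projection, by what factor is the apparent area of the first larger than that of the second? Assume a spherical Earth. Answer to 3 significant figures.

1.90

For the equirectangular projection with φ₀ = 0 (plate carrée), h = 1 along meridians and k = sec φ along parallels.
Areal scale at 58.3°: h·k = 1.000 × 1.903 = 1.903.
Areal scale at 5.1°: h·k = 1.000 × 1.004 = 1.004.
Ratio = 1.903/1.004 ≈ 1.90.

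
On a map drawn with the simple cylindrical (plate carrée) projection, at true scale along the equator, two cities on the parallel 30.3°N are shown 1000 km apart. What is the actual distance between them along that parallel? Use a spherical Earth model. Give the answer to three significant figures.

863 km

In the plate carrée (x = Rλ, y = Rφ), meridians are true-scale (h = 1) and parallels are stretched by k = sec φ.
Along the parallel at 30.3°, map distances are exaggerated by k = sec 30.3° = 1.158.
True distance = 1000 / 1.158 = 1000 × cos 30.3° ≈ 863 km.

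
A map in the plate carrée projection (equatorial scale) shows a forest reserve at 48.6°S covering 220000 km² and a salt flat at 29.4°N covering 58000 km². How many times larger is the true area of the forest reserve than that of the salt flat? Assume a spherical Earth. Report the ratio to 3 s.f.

2.88

On the plate carrée, areal scale = h·k = 1 × sec φ, so true area = apparent × cos φ.
True area of forest reserve: 220000 × cos(48.6°) = 220000 × 0.6613 = 145500 km².
True area of salt flat: 58000 × cos(29.4°) = 58000 × 0.8712 = 50530 km².
Ratio = 145500 / 50530 ≈ 2.88.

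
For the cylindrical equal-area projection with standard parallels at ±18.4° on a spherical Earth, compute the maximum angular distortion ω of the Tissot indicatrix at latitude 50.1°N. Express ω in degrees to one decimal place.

A cylindrical equal-area projection with standard parallel φ₀ has meridian scale h = cos φ / cos φ₀ and parallel scale k = cos φ₀ / cos φ (so areas are preserved, h·k = 1).
At 50.1°: h = 0.6760, k = 1.479; principal scales a = 1.479, b = 0.6760.
sin(ω/2) = (a − b)/(a + b) = 0.8033/2.155 = 0.3727, so ω = 2 arcsin(0.3727) ≈ 43.8°.

43.8°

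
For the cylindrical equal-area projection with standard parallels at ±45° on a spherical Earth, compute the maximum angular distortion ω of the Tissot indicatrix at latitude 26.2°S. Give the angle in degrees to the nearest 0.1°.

27.0°

For cylindrical equal-area with standard parallel φ₀, h = cos φ / cos φ₀ and k = cos φ₀ / cos φ, so h·k = 1.
At 26.2°: h = 1.269, k = 0.7881; principal scales a = 1.269, b = 0.7881.
sin(ω/2) = (a − b)/(a + b) = 0.4808/2.057 = 0.2338, so ω = 2 arcsin(0.2338) ≈ 27.0°.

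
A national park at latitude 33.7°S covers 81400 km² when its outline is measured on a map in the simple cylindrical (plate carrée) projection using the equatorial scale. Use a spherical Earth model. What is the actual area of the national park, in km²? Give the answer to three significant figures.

67700 km²

In the plate carrée (x = Rλ, y = Rφ), meridians are true-scale (h = 1) and parallels are stretched by k = sec φ.
Areal scale = h·k = 1 × sec φ; at 33.7°, h = 1.000, k = 1.202, so h·k = 1.202.
True area = apparent / (areal scale) = 81400 / 1.202 ≈ 67700 km².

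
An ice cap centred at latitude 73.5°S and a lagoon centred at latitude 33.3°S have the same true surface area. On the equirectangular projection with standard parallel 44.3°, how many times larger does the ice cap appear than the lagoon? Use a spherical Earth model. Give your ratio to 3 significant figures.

The equidistant cylindrical projection with φ₀ = 44.3° has h = 1 (meridians true) and k = cos φ₀ / cos φ along parallels.
Areal scale at 73.5°: h·k = 1.000 × 2.520 = 2.520.
Areal scale at 33.3°: h·k = 1.000 × 0.8563 = 0.8563.
Ratio = 2.520/0.8563 ≈ 2.94.

2.94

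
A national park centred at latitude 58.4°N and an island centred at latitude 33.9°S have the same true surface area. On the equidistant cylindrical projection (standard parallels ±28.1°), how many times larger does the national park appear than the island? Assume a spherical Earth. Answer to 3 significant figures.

With standard parallel φ₀ = 28.1°, the equirectangular projection gives x = Rλ cos φ₀, y = Rφ, so h = 1 and k = cos 28.1° / cos φ.
Areal scale at 58.4°: h·k = 1.000 × 1.683 = 1.683.
Areal scale at 33.9°: h·k = 1.000 × 1.063 = 1.063.
Ratio = 1.683/1.063 ≈ 1.58.

1.58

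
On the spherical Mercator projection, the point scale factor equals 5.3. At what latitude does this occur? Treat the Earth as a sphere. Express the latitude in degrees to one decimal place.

Mercator scale is k = sec φ = 1/cos φ.
1/cos φ = 5.3  ⇒  cos φ = 0.1887  ⇒  φ = arccos(0.1887) ≈ 79.1°.

79.1°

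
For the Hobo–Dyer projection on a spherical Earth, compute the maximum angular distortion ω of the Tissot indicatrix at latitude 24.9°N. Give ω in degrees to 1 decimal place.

15.3°

Hobo–Dyer is a cylindrical equal-area projection with standard parallels at ±37.5°. For cylindrical equal-area with standard parallel φ₀, h = cos φ / cos φ₀ and k = cos φ₀ / cos φ, so h·k = 1.
At 24.9°: h = 1.143, k = 0.8747; principal scales a = 1.143, b = 0.8747.
sin(ω/2) = (a − b)/(a + b) = 0.2686/2.018 = 0.1331, so ω = 2 arcsin(0.1331) ≈ 15.3°.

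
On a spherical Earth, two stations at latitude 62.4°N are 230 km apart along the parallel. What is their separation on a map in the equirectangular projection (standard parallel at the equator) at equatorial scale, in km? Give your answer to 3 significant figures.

496 km

Plate carrée maps x = Rλ, y = Rφ. The meridian scale is h = 1 and the parallel scale is k = 1/cos φ = sec φ.
Along the parallel, k = sec 62.4° = 1/0.4633 = 2.158.
Map distance = 230 × 2.158 ≈ 496 km.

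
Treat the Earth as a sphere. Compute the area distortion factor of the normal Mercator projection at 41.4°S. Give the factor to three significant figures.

1.78

The Mercator projection is conformal; its linear scale factor is the same in every direction and equals sec φ = 1/cos φ.
Areal scale = k² = sec²φ = 1/cos²(41.4°) = 1/0.7501² = 1.777.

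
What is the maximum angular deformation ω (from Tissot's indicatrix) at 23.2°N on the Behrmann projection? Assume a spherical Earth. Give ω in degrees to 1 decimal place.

Behrmann is a cylindrical equal-area projection with standard parallels at ±30°. A cylindrical equal-area projection with standard parallel φ₀ has meridian scale h = cos φ / cos φ₀ and parallel scale k = cos φ₀ / cos φ (so areas are preserved, h·k = 1).
At 23.2°: h = 1.061, k = 0.9422; principal scales a = 1.061, b = 0.9422.
sin(ω/2) = (a − b)/(a + b) = 0.1191/2.004 = 0.05945, so ω = 2 arcsin(0.05945) ≈ 6.8°.

6.8°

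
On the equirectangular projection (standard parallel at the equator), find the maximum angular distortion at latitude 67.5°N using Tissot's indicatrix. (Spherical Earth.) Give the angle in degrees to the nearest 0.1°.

53.0°

Plate carrée maps x = Rλ, y = Rφ. The meridian scale is h = 1 and the parallel scale is k = 1/cos φ = sec φ.
At 67.5°: h = 1.000, k = 2.613; principal scales a = 2.613, b = 1.000.
sin(ω/2) = (a − b)/(a + b) = 1.613/3.613 = 0.4465, so ω = 2 arcsin(0.4465) ≈ 53.0°.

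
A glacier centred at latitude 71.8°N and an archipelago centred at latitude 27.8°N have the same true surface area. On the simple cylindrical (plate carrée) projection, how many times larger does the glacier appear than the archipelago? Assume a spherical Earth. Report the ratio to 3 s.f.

2.83

In the plate carrée (x = Rλ, y = Rφ), meridians are true-scale (h = 1) and parallels are stretched by k = sec φ.
Areal scale at 71.8°: h·k = 1.000 × 3.202 = 3.202.
Areal scale at 27.8°: h·k = 1.000 × 1.130 = 1.130.
Ratio = 3.202/1.130 ≈ 2.83.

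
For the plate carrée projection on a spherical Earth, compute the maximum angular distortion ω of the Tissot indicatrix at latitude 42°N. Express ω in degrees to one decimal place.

16.9°

Plate carrée maps x = Rλ, y = Rφ. The meridian scale is h = 1 and the parallel scale is k = 1/cos φ = sec φ.
At 42°: h = 1.000, k = 1.346; principal scales a = 1.346, b = 1.000.
sin(ω/2) = (a − b)/(a + b) = 0.3456/2.346 = 0.1474, so ω = 2 arcsin(0.1474) ≈ 16.9°.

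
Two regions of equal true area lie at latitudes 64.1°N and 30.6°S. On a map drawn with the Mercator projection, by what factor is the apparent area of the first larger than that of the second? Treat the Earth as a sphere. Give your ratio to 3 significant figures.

3.88

Mercator is conformal with k = sec φ, so areal scale = k² = sec²φ.
At 64.1°: sec²(64.1°) = 1/0.4368² = 5.241.
At 30.6°: sec²(30.6°) = 1/0.8607² = 1.350.
Ratio = 5.241/1.350 = cos²(30.6°)/cos²(64.1°) ≈ 3.88.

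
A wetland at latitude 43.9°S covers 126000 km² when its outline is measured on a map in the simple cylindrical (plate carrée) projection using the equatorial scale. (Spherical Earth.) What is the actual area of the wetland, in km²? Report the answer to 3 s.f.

90800 km²

Plate carrée maps x = Rλ, y = Rφ. The meridian scale is h = 1 and the parallel scale is k = 1/cos φ = sec φ.
Areal scale = h·k = 1 × sec φ; at 43.9°, h = 1.000, k = 1.388, so h·k = 1.388.
True area = apparent / (areal scale) = 126000 / 1.388 ≈ 90800 km².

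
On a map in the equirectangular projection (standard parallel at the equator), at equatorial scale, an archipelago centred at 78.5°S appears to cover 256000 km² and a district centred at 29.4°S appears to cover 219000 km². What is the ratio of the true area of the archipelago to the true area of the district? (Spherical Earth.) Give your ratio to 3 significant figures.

Plate carrée has h = 1 and k = sec φ, giving areal scale sec φ; true area = (apparent area) · cos φ.
True area of archipelago: 256000 × cos(78.5°) = 256000 × 0.1994 = 51040 km².
True area of district: 219000 × cos(29.4°) = 219000 × 0.8712 = 190800 km².
Ratio = 51040 / 190800 ≈ 0.268.

0.268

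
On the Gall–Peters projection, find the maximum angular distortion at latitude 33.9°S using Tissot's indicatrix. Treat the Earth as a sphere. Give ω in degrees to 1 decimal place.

18.3°

The Gall–Peters projection is cylindrical equal-area with φ₀ = 45°. For cylindrical equal-area with standard parallel φ₀, h = cos φ / cos φ₀ and k = cos φ₀ / cos φ, so h·k = 1.
At 33.9°: h = 1.174, k = 0.8519; principal scales a = 1.174, b = 0.8519.
sin(ω/2) = (a − b)/(a + b) = 0.3219/2.026 = 0.1589, so ω = 2 arcsin(0.1589) ≈ 18.3°.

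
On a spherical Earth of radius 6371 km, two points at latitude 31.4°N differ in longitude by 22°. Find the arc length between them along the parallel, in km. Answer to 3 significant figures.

Arc length along a parallel = R cos φ · Δλ (with Δλ in radians).
= 6371 × cos 31.4° × (22° × π/180) = 6371 × 0.8536 × 0.3840 ≈ 2090 km.

2090 km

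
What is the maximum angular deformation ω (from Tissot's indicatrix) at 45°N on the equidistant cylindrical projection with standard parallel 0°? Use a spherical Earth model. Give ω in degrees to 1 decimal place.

19.8°

For the equirectangular projection with φ₀ = 0 (plate carrée), h = 1 along meridians and k = sec φ along parallels.
At 45°: h = 1.000, k = 1.414; principal scales a = 1.414, b = 1.000.
sin(ω/2) = (a − b)/(a + b) = 0.4142/2.414 = 0.1716, so ω = 2 arcsin(0.1716) ≈ 19.8°.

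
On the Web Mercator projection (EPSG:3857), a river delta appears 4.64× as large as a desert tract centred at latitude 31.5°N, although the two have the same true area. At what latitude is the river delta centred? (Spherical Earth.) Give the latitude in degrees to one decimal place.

On Mercator, (apparent₁)/(apparent₂) = sec²φ₁ / sec²φ₂ when true areas are equal.
cos²φ₂ / cos²φ₁ = 4.64  ⇒  cos φ₁ = cos 31.5° / √4.64 = 0.8526/2.154 = 0.3958.
φ₁ = arccos(0.3958) ≈ 66.7°.

66.7°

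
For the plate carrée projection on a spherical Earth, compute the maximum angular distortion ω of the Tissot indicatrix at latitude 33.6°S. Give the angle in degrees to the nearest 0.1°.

10.5°

Plate carrée maps x = Rλ, y = Rφ. The meridian scale is h = 1 and the parallel scale is k = 1/cos φ = sec φ.
At 33.6°: h = 1.000, k = 1.201; principal scales a = 1.201, b = 1.000.
sin(ω/2) = (a − b)/(a + b) = 0.2006/2.201 = 0.09115, so ω = 2 arcsin(0.09115) ≈ 10.5°.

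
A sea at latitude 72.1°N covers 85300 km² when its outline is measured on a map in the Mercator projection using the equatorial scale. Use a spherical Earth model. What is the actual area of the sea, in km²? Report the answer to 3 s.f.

The Mercator projection is conformal; its linear scale factor is the same in every direction and equals sec φ = 1/cos φ.
Areal scale = k² = sec²φ = 1/cos²(72.1°) = 1/0.3074² = 10.59.
True area = apparent / (areal scale) = 85300 / 10.59 ≈ 8060 km².

8060 km²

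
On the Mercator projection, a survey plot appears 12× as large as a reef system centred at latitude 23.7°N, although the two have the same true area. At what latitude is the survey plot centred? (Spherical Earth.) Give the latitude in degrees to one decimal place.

On Mercator, (apparent₁)/(apparent₂) = sec²φ₁ / sec²φ₂ when true areas are equal.
cos²φ₂ / cos²φ₁ = 12  ⇒  cos φ₁ = cos 23.7° / √12 = 0.9157/3.464 = 0.2643.
φ₁ = arccos(0.2643) ≈ 74.7°.

74.7°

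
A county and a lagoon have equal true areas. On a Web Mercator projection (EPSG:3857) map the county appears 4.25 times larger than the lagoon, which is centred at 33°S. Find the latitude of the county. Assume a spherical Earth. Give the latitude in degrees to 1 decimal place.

On Mercator, (apparent₁)/(apparent₂) = sec²φ₁ / sec²φ₂ when true areas are equal.
cos²φ₂ / cos²φ₁ = 4.25  ⇒  cos φ₁ = cos 33° / √4.25 = 0.8387/2.062 = 0.4068.
φ₁ = arccos(0.4068) ≈ 66.0°.

66.0°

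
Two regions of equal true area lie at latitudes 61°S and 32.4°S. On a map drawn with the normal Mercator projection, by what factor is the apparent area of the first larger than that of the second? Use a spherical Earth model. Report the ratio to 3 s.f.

3.03

On Mercator, area is exaggerated by sec²φ = 1/cos²φ.
At 61°: sec²(61°) = 1/0.4848² = 4.255.
At 32.4°: sec²(32.4°) = 1/0.8443² = 1.403.
Ratio = 4.255/1.403 = cos²(32.4°)/cos²(61°) ≈ 3.03.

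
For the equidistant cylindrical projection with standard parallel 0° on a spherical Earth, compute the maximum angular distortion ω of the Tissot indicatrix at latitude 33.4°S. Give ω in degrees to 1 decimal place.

10.3°

In the plate carrée (x = Rλ, y = Rφ), meridians are true-scale (h = 1) and parallels are stretched by k = sec φ.
At 33.4°: h = 1.000, k = 1.198; principal scales a = 1.198, b = 1.000.
sin(ω/2) = (a − b)/(a + b) = 0.1978/2.198 = 0.09001, so ω = 2 arcsin(0.09001) ≈ 10.3°.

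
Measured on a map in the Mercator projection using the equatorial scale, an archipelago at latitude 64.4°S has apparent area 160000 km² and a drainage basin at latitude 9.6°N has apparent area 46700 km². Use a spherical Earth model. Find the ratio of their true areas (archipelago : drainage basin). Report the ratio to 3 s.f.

0.658

Since Mercator area scale is 1/cos²φ, the true area equals the apparent area multiplied by cos²φ.
True area of archipelago: 160000 × cos²(64.4°) = 160000 × 0.1867 = 29870 km².
True area of drainage basin: 46700 × cos²(9.6°) = 46700 × 0.9722 = 45400 km².
Ratio = 29870 / 45400 ≈ 0.658.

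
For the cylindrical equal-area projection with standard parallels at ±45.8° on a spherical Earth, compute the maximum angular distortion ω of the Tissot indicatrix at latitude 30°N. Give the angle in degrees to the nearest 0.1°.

24.7°

A cylindrical equal-area projection with standard parallel φ₀ has meridian scale h = cos φ / cos φ₀ and parallel scale k = cos φ₀ / cos φ (so areas are preserved, h·k = 1).
At 30°: h = 1.242, k = 0.8050; principal scales a = 1.242, b = 0.8050.
sin(ω/2) = (a − b)/(a + b) = 0.4372/2.047 = 0.2136, so ω = 2 arcsin(0.2136) ≈ 24.7°.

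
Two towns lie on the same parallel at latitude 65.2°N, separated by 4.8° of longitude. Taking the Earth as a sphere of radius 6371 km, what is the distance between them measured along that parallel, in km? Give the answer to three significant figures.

Arc length along a parallel = R cos φ · Δλ (with Δλ in radians).
= 6371 × cos 65.2° × (4.8° × π/180) = 6371 × 0.4195 × 0.08378 ≈ 224 km.

224 km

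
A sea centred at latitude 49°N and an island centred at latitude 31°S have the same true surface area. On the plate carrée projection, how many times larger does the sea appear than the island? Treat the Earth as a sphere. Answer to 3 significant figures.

1.31

In the plate carrée (x = Rλ, y = Rφ), meridians are true-scale (h = 1) and parallels are stretched by k = sec φ.
Areal scale at 49°: h·k = 1.000 × 1.524 = 1.524.
Areal scale at 31°: h·k = 1.000 × 1.167 = 1.167.
Ratio = 1.524/1.167 ≈ 1.31.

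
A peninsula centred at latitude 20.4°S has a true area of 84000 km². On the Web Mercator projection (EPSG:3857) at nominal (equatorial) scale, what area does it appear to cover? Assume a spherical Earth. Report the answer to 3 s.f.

The Mercator projection is conformal; its linear scale factor is the same in every direction and equals sec φ = 1/cos φ.
Areal scale = k² = sec²φ = 1/cos²(20.4°) = 1/0.9373² = 1.138.
Apparent area = 84000 × 1.138 ≈ 95600 km².

95600 km²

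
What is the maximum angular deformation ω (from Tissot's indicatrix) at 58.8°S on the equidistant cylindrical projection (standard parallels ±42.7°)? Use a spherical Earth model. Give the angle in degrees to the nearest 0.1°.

The equidistant cylindrical projection with φ₀ = 42.7° has h = 1 (meridians true) and k = cos φ₀ / cos φ along parallels.
At 58.8°: h = 1.000, k = 1.419; principal scales a = 1.419, b = 1.000.
sin(ω/2) = (a − b)/(a + b) = 0.4187/2.419 = 0.1731, so ω = 2 arcsin(0.1731) ≈ 19.9°.

19.9°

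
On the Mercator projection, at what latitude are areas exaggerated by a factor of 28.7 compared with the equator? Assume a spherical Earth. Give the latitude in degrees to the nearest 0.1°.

79.2°

Mercator areal scale is sec²φ.
sec²φ = 28.7  ⇒  cos²φ = 0.03484  ⇒  cos φ = 0.1867.
φ = arccos(0.1867) ≈ 79.2°.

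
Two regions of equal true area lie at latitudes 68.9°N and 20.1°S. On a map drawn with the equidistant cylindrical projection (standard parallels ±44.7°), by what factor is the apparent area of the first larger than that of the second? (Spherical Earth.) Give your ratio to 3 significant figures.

2.61

With standard parallel φ₀ = 44.7°, the equirectangular projection gives x = Rλ cos φ₀, y = Rφ, so h = 1 and k = cos 44.7° / cos φ.
Areal scale at 68.9°: h·k = 1.000 × 1.974 = 1.974.
Areal scale at 20.1°: h·k = 1.000 × 0.7569 = 0.7569.
Ratio = 1.974/0.7569 ≈ 2.61.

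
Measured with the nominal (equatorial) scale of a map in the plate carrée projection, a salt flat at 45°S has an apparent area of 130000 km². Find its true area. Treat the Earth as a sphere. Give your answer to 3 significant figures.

91900 km²

In the plate carrée (x = Rλ, y = Rφ), meridians are true-scale (h = 1) and parallels are stretched by k = sec φ.
Areal scale = h·k = 1 × sec φ; at 45°, h = 1.000, k = 1.414, so h·k = 1.414.
True area = apparent / (areal scale) = 130000 / 1.414 ≈ 91900 km².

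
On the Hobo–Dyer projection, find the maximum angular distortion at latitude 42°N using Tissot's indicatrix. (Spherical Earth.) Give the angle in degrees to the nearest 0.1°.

The Hobo–Dyer projection is cylindrical equal-area with φ₀ = 37.5°. Cylindrical equal-area (φ₀ = 37.5°): h = cos φ / cos 37.5° along meridians, k = cos 37.5° / cos φ along parallels; h·k = 1.
At 42°: h = 0.9367, k = 1.068; principal scales a = 1.068, b = 0.9367.
sin(ω/2) = (a − b)/(a + b) = 0.1308/2.004 = 0.06528, so ω = 2 arcsin(0.06528) ≈ 7.5°.

7.5°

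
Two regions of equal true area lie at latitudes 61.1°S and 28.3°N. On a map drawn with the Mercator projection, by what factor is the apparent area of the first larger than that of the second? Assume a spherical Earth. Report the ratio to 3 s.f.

On Mercator, area is exaggerated by sec²φ = 1/cos²φ.
At 61.1°: sec²(61.1°) = 1/0.4833² = 4.282.
At 28.3°: sec²(28.3°) = 1/0.8805² = 1.290.
Ratio = 4.282/1.290 = cos²(28.3°)/cos²(61.1°) ≈ 3.32.

3.32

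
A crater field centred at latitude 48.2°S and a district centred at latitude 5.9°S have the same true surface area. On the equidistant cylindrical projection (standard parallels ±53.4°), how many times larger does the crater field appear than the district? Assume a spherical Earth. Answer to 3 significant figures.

With standard parallel φ₀ = 53.4°, the equirectangular projection gives x = Rλ cos φ₀, y = Rφ, so h = 1 and k = cos 53.4° / cos φ.
Areal scale at 48.2°: h·k = 1.000 × 0.8945 = 0.8945.
Areal scale at 5.9°: h·k = 1.000 × 0.5994 = 0.5994.
Ratio = 0.8945/0.5994 ≈ 1.49.

1.49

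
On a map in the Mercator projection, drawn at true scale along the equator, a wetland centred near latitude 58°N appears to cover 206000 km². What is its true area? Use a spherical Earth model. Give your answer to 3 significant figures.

The Mercator projection is conformal; its linear scale factor is the same in every direction and equals sec φ = 1/cos φ.
Areal scale = k² = sec²φ = 1/cos²(58°) = 1/0.5299² = 3.561.
True area = apparent / (areal scale) = 206000 / 3.561 ≈ 57800 km².

57800 km²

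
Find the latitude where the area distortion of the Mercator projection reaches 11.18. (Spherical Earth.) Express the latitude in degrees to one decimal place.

Mercator areal scale is sec²φ.
sec²φ = 11.18  ⇒  cos²φ = 0.08945  ⇒  cos φ = 0.2991.
φ = arccos(0.2991) ≈ 72.6°.

72.6°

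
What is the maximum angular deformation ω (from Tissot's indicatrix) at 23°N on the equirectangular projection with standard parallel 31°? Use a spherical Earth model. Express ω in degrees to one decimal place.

The equidistant cylindrical projection with φ₀ = 31° has h = 1 (meridians true) and k = cos φ₀ / cos φ along parallels.
At 23°: h = 1.000, k = 0.9312; principal scales a = 1.000, b = 0.9312.
sin(ω/2) = (a − b)/(a + b) = 0.06881/1.931 = 0.03563, so ω = 2 arcsin(0.03563) ≈ 4.1°.

4.1°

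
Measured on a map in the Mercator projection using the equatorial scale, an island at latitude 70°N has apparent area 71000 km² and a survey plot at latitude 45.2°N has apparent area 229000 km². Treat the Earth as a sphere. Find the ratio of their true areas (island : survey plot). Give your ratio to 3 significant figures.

0.0730

On Mercator the areal scale is sec²φ, so true area = apparent × cos²φ.
True area of island: 71000 × cos²(70°) = 71000 × 0.1170 = 8305 km².
True area of survey plot: 229000 × cos²(45.2°) = 229000 × 0.4965 = 113700 km².
Ratio = 8305 / 113700 ≈ 0.0730.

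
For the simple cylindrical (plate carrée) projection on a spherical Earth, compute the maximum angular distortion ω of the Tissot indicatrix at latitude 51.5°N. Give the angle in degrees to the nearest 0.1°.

26.9°

In the plate carrée (x = Rλ, y = Rφ), meridians are true-scale (h = 1) and parallels are stretched by k = sec φ.
At 51.5°: h = 1.000, k = 1.606; principal scales a = 1.606, b = 1.000.
sin(ω/2) = (a − b)/(a + b) = 0.6064/2.606 = 0.2327, so ω = 2 arcsin(0.2327) ≈ 26.9°.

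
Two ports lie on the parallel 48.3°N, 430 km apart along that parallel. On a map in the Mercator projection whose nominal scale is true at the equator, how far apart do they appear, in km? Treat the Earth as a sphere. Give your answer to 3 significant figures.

646 km

Mercator is conformal, so the point scale is isotropic: h = k = sec φ = 1/cos φ.
Along the parallel, k = sec 48.3° = 1/0.6652 = 1.503.
Map distance = 430 × 1.503 ≈ 646 km.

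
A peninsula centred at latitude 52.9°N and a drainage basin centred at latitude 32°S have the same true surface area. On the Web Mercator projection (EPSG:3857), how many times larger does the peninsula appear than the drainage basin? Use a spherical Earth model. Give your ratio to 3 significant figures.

1.98

Mercator areal scale is sec²φ.
At 52.9°: sec²(52.9°) = 1/0.6032² = 2.748.
At 32°: sec²(32°) = 1/0.8480² = 1.390.
Ratio = 2.748/1.390 = cos²(32°)/cos²(52.9°) ≈ 1.98.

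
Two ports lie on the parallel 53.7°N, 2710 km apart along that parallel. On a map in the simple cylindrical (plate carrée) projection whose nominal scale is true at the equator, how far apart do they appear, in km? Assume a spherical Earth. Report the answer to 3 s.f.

4580 km

For the equirectangular projection with φ₀ = 0 (plate carrée), h = 1 along meridians and k = sec φ along parallels.
Along the parallel, k = sec 53.7° = 1/0.5920 = 1.689.
Map distance = 2710 × 1.689 ≈ 4580 km.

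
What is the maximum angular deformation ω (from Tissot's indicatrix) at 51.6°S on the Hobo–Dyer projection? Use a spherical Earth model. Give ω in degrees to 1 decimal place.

Hobo–Dyer is a cylindrical equal-area projection with standard parallels at ±37.5°. A cylindrical equal-area projection with standard parallel φ₀ has meridian scale h = cos φ / cos φ₀ and parallel scale k = cos φ₀ / cos φ (so areas are preserved, h·k = 1).
At 51.6°: h = 0.7829, k = 1.277; principal scales a = 1.277, b = 0.7829.
sin(ω/2) = (a − b)/(a + b) = 0.4943/2.060 = 0.2399, so ω = 2 arcsin(0.2399) ≈ 27.8°.

27.8°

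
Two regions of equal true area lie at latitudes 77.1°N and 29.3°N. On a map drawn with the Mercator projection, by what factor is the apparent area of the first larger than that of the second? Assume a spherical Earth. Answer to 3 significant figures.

15.3

On Mercator, area is exaggerated by sec²φ = 1/cos²φ.
At 77.1°: sec²(77.1°) = 1/0.2233² = 20.06.
At 29.3°: sec²(29.3°) = 1/0.8721² = 1.315.
Ratio = 20.06/1.315 = cos²(29.3°)/cos²(77.1°) ≈ 15.3.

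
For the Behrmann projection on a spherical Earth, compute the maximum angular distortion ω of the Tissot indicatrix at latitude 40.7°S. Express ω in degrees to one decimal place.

15.2°

The Behrmann projection is cylindrical equal-area with φ₀ = 30°. A cylindrical equal-area projection with standard parallel φ₀ has meridian scale h = cos φ / cos φ₀ and parallel scale k = cos φ₀ / cos φ (so areas are preserved, h·k = 1).
At 40.7°: h = 0.8754, k = 1.142; principal scales a = 1.142, b = 0.8754.
sin(ω/2) = (a − b)/(a + b) = 0.2669/2.018 = 0.1323, so ω = 2 arcsin(0.1323) ≈ 15.2°.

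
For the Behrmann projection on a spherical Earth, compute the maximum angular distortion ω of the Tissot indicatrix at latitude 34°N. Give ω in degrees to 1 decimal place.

5.0°

The Behrmann projection is cylindrical equal-area with φ₀ = 30°. For cylindrical equal-area with standard parallel φ₀, h = cos φ / cos φ₀ and k = cos φ₀ / cos φ, so h·k = 1.
At 34°: h = 0.9573, k = 1.045; principal scales a = 1.045, b = 0.9573.
sin(ω/2) = (a − b)/(a + b) = 0.08733/2.002 = 0.04362, so ω = 2 arcsin(0.04362) ≈ 5.0°.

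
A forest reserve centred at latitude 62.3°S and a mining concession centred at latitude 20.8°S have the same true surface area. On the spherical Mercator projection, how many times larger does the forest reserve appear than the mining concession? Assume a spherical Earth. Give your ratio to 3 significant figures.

Mercator areal scale is sec²φ.
At 62.3°: sec²(62.3°) = 1/0.4648² = 4.628.
At 20.8°: sec²(20.8°) = 1/0.9348² = 1.144.
Ratio = 4.628/1.144 = cos²(20.8°)/cos²(62.3°) ≈ 4.04.

4.04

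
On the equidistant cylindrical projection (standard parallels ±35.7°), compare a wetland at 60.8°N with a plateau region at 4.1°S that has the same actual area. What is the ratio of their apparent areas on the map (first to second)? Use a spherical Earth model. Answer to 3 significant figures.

In the equirectangular projection with standard parallel φ₀ = 35.7° (x = Rλ cos φ₀, y = Rφ), meridians are true-scale (h = 1) and the parallel scale is k = cos φ₀ / cos φ.
Areal scale at 60.8°: h·k = 1.000 × 1.665 = 1.665.
Areal scale at 4.1°: h·k = 1.000 × 0.8142 = 0.8142.
Ratio = 1.665/0.8142 ≈ 2.04.

2.04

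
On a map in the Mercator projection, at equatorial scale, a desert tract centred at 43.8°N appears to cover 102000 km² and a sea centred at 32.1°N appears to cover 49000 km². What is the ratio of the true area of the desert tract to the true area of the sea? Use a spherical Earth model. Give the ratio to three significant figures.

1.51

On Mercator the areal scale is sec²φ, so true area = apparent × cos²φ.
True area of desert tract: 102000 × cos²(43.8°) = 102000 × 0.5209 = 53140 km².
True area of sea: 49000 × cos²(32.1°) = 49000 × 0.7176 = 35160 km².
Ratio = 53140 / 35160 ≈ 1.51.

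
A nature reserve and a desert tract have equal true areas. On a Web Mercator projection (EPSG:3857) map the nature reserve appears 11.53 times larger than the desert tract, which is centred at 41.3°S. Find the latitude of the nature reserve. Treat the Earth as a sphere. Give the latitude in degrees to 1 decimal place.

77.2°

On Mercator, (apparent₁)/(apparent₂) = sec²φ₁ / sec²φ₂ when true areas are equal.
cos²φ₂ / cos²φ₁ = 11.53  ⇒  cos φ₁ = cos 41.3° / √11.53 = 0.7513/3.396 = 0.2212.
φ₁ = arccos(0.2212) ≈ 77.2°.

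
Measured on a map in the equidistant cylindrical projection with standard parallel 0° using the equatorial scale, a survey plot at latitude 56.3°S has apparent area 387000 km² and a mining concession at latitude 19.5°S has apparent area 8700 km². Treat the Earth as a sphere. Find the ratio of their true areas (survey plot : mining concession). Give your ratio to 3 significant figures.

Plate carrée has h = 1 and k = sec φ, giving areal scale sec φ; true area = (apparent area) · cos φ.
True area of survey plot: 387000 × cos(56.3°) = 387000 × 0.5548 = 214700 km².
True area of mining concession: 8700 × cos(19.5°) = 8700 × 0.9426 = 8201 km².
Ratio = 214700 / 8201 ≈ 26.2.

26.2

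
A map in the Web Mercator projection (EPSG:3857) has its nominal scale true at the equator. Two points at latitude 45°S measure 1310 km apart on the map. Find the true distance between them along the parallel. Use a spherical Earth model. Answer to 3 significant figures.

Mercator is conformal, so the point scale is isotropic: h = k = sec φ = 1/cos φ.
Along the parallel at 45°, map distances are exaggerated by k = sec 45° = 1.414.
True distance = 1310 / 1.414 = 1310 × cos 45° ≈ 926 km.

926 km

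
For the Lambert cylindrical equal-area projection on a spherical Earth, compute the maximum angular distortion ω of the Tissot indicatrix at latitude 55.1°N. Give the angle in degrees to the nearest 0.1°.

60.9°

The Lambert cylindrical equal-area projection is the cylindrical equal-area projection with its standard parallel at the equator (φ₀ = 0). A cylindrical equal-area projection with standard parallel φ₀ has meridian scale h = cos φ / cos φ₀ and parallel scale k = cos φ₀ / cos φ (so areas are preserved, h·k = 1).
At 55.1°: h = 0.5721, k = 1.748; principal scales a = 1.748, b = 0.5721.
sin(ω/2) = (a − b)/(a + b) = 1.176/2.320 = 0.5068, so ω = 2 arcsin(0.5068) ≈ 60.9°.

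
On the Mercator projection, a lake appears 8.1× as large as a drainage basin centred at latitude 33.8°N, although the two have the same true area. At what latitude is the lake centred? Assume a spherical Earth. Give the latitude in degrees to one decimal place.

Mercator areal scale is sec²φ, so apparent-area ratio = sec²φ₁ / sec²φ₂ = cos²φ₂ / cos²φ₁.
cos²φ₂ / cos²φ₁ = 8.1  ⇒  cos φ₁ = cos 33.8° / √8.1 = 0.8310/2.846 = 0.2920.
φ₁ = arccos(0.2920) ≈ 73.0°.

73.0°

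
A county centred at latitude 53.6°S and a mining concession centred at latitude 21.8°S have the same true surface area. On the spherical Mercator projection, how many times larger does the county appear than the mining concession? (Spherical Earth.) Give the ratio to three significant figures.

2.45

On Mercator, area is exaggerated by sec²φ = 1/cos²φ.
At 53.6°: sec²(53.6°) = 1/0.5934² = 2.840.
At 21.8°: sec²(21.8°) = 1/0.9285² = 1.160.
Ratio = 2.840/1.160 = cos²(21.8°)/cos²(53.6°) ≈ 2.45.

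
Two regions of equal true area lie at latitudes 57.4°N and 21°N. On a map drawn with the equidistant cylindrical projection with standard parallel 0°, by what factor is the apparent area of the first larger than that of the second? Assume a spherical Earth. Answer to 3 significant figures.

Plate carrée maps x = Rλ, y = Rφ. The meridian scale is h = 1 and the parallel scale is k = 1/cos φ = sec φ.
Areal scale at 57.4°: h·k = 1.000 × 1.856 = 1.856.
Areal scale at 21°: h·k = 1.000 × 1.071 = 1.071.
Ratio = 1.856/1.071 ≈ 1.73.

1.73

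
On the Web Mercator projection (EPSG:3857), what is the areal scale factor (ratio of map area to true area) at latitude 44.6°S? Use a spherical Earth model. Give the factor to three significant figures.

Mercator is conformal, so the point scale is isotropic: h = k = sec φ = 1/cos φ.
Areal scale = k² = sec²φ = 1/cos²(44.6°) = 1/0.7120² = 1.972.

1.97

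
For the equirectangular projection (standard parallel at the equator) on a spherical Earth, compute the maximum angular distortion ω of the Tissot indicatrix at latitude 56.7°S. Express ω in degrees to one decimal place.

33.9°

Plate carrée maps x = Rλ, y = Rφ. The meridian scale is h = 1 and the parallel scale is k = 1/cos φ = sec φ.
At 56.7°: h = 1.000, k = 1.821; principal scales a = 1.821, b = 1.000.
sin(ω/2) = (a − b)/(a + b) = 0.8214/2.821 = 0.2911, so ω = 2 arcsin(0.2911) ≈ 33.9°.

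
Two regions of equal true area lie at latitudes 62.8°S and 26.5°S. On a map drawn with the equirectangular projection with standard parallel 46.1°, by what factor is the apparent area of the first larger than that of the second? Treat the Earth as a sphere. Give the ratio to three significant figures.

With standard parallel φ₀ = 46.1°, the equirectangular projection gives x = Rλ cos φ₀, y = Rφ, so h = 1 and k = cos 46.1° / cos φ.
Areal scale at 62.8°: h·k = 1.000 × 1.517 = 1.517.
Areal scale at 26.5°: h·k = 1.000 × 0.7748 = 0.7748.
Ratio = 1.517/0.7748 ≈ 1.96.

1.96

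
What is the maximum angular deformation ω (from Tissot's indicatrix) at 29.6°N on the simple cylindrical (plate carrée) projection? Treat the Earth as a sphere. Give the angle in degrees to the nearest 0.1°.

Plate carrée maps x = Rλ, y = Rφ. The meridian scale is h = 1 and the parallel scale is k = 1/cos φ = sec φ.
At 29.6°: h = 1.000, k = 1.150; principal scales a = 1.150, b = 1.000.
sin(ω/2) = (a − b)/(a + b) = 0.1501/2.150 = 0.06981, so ω = 2 arcsin(0.06981) ≈ 8.0°.

8.0°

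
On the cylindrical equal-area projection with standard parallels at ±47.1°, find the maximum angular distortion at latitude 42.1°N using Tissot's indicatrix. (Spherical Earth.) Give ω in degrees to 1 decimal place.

Cylindrical equal-area (φ₀ = 47.1°): h = cos φ / cos 47.1° along meridians, k = cos 47.1° / cos φ along parallels; h·k = 1.
At 42.1°: h = 1.090, k = 0.9174; principal scales a = 1.090, b = 0.9174.
sin(ω/2) = (a − b)/(a + b) = 0.1725/2.007 = 0.08595, so ω = 2 arcsin(0.08595) ≈ 9.9°.

9.9°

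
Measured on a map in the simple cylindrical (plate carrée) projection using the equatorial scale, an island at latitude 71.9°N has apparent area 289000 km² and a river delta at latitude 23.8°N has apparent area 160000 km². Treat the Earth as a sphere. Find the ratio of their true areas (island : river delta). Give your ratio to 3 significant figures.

0.613

On the plate carrée, areal scale = h·k = 1 × sec φ, so true area = apparent × cos φ.
True area of island: 289000 × cos(71.9°) = 289000 × 0.3107 = 89790 km².
True area of river delta: 160000 × cos(23.8°) = 160000 × 0.9150 = 146400 km².
Ratio = 89790 / 146400 ≈ 0.613.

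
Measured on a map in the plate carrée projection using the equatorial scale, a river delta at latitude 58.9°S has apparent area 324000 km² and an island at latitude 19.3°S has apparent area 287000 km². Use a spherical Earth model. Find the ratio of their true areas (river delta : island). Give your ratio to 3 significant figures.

0.618

On the plate carrée, areal scale = h·k = 1 × sec φ, so true area = apparent × cos φ.
True area of river delta: 324000 × cos(58.9°) = 324000 × 0.5165 = 167400 km².
True area of island: 287000 × cos(19.3°) = 287000 × 0.9438 = 270900 km².
Ratio = 167400 / 270900 ≈ 0.618.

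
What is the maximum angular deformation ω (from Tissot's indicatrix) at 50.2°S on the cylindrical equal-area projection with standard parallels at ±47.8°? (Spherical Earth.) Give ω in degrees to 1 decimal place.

5.5°

Cylindrical equal-area (φ₀ = 47.8°): h = cos φ / cos 47.8° along meridians, k = cos 47.8° / cos φ along parallels; h·k = 1.
At 50.2°: h = 0.9529, k = 1.049; principal scales a = 1.049, b = 0.9529.
sin(ω/2) = (a − b)/(a + b) = 0.09644/2.002 = 0.04817, so ω = 2 arcsin(0.04817) ≈ 5.5°.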